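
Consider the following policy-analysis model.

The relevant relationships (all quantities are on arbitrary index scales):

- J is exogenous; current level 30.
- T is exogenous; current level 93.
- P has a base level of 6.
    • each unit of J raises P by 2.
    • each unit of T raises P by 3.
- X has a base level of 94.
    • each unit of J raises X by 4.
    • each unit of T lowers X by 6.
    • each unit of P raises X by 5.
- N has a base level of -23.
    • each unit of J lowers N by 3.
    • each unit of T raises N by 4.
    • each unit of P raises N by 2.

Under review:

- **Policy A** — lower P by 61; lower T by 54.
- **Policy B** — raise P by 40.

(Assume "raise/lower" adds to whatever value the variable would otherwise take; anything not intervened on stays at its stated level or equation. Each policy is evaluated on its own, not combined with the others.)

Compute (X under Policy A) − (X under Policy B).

-991

Policy A (P − 61, T − 54):
  J = 30
  T = 93 − 54 = 39
  P = 6 + 2·30 + 3·39 (−61 from intervention) = 122
  X = 94 + 4·30 − 6·39 + 5·122 = 590
Policy B (P + 40):
  J = 30
  T = 93
  P = 6 + 2·30 + 3·93 (+40 from intervention) = 385
  X = 94 + 4·30 − 6·93 + 5·385 = 1581
X: 590 − 1581 = -991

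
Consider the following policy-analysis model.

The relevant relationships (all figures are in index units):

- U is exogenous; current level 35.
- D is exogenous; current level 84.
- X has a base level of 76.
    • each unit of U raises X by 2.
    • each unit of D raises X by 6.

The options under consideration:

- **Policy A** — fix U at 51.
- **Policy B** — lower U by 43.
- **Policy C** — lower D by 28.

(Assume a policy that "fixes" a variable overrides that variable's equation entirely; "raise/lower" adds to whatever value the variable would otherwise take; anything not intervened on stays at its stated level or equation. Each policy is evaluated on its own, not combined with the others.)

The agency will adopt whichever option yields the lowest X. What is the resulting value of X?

482

Policy A (U := 51):
  U = 51
  D = 84
  X = 76 + 2·51 + 6·84 = 682
Policy B (U − 43):
  U = 35 − 43 = -8
  D = 84
  X = 76 + 2·(-8) + 6·84 = 564
Policy C (D − 28):
  U = 35
  D = 84 − 28 = 56
  X = 76 + 2·35 + 6·56 = 482
Comparing — Policy A: X=682, Policy B: X=564, Policy C: X=482. Lowest is 482 (Policy C).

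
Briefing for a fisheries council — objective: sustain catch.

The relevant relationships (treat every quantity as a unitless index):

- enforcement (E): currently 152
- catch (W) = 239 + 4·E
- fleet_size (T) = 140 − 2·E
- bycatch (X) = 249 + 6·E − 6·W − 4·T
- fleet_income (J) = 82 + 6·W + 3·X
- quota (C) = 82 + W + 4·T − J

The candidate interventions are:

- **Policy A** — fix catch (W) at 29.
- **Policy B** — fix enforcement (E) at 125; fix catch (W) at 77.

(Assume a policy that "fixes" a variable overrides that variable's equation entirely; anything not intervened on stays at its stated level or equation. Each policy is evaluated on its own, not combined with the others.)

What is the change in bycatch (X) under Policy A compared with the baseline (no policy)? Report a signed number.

4908

Baseline:
  E = 152
  W = 239 + 4·152 = 847
  T = 140 − 2·152 = -164
  X = 249 + 6·152 − 6·847 − 4·(-164) = -3265
Policy A (W := 29):
  E = 152
  W = 29
  T = 140 − 2·152 = -164
  X = 249 + 6·152 − 6·29 − 4·(-164) = 1643
Change in X: 1643 − (-3265) = 4908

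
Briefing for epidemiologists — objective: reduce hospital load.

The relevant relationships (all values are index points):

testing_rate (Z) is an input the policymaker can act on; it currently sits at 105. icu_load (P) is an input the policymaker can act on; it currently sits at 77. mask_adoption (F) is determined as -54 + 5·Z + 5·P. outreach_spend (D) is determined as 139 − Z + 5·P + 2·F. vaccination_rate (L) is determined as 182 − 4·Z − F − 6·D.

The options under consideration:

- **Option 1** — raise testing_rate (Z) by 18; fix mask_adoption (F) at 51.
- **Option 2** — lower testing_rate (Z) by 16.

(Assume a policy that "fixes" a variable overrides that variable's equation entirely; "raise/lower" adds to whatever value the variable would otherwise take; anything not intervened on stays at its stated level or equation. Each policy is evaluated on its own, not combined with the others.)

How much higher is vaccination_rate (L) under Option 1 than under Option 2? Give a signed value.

9493

Option 1 (Z + 18, F := 51):
  Z = 105 + 18 = 123
  P = 77
  F = 51
  D = 139 − 123 + 5·77 + 2·51 = 503
  L = 182 − 4·123 − 51 − 6·503 = -3379
Option 2 (Z − 16):
  Z = 105 − 16 = 89
  P = 77
  F = -54 + 5·89 + 5·77 = 776
  D = 139 − 89 + 5·77 + 2·776 = 1987
  L = 182 − 4·89 − 776 − 6·1987 = -12872
L: -3379 − (-12872) = 9493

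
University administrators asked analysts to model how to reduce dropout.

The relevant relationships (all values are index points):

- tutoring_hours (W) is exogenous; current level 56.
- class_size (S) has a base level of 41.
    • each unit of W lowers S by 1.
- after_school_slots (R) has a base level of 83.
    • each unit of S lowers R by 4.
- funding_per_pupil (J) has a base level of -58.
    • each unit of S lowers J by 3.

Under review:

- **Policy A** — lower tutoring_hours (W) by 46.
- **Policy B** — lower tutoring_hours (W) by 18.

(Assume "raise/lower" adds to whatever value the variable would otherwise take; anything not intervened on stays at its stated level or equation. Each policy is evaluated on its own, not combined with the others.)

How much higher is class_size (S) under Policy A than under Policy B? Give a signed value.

28

Policy A (W − 46):
  W = 56 − 46 = 10
  S = 41 − 10 = 31
Policy B (W − 18):
  W = 56 − 18 = 38
  S = 41 − 38 = 3
S: 31 − 3 = 28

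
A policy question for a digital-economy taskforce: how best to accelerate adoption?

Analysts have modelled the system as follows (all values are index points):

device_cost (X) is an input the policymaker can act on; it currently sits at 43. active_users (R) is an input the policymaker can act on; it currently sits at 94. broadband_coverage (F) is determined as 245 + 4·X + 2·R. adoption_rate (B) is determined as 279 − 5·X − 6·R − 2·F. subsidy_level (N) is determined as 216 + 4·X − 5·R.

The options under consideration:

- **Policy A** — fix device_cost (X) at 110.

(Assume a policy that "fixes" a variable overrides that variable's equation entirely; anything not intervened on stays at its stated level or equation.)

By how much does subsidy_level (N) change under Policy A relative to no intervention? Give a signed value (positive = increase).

268

Baseline:
  X = 43
  R = 94
  N = 216 + 4·43 − 5·94 = -82
Policy A (X := 110):
  X = 110
  R = 94
  N = 216 + 4·110 − 5·94 = 186
Change in N: 186 − (-82) = 268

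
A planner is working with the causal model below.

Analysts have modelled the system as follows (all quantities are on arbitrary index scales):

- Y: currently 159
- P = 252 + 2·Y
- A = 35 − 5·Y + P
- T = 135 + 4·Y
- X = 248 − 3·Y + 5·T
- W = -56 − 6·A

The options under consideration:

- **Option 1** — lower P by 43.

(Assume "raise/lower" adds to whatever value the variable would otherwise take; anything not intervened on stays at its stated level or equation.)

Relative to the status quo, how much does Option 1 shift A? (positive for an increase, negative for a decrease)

Baseline:
  Y = 159
  P = 252 + 2·159 = 570
  A = 35 − 5·159 + 570 = -190
Option 1 (P − 43):
  Y = 159
  P = 252 + 2·159 (−43 from intervention) = 527
  A = 35 − 5·159 + 527 = -233
Change in A: -233 − (-190) = -43

-43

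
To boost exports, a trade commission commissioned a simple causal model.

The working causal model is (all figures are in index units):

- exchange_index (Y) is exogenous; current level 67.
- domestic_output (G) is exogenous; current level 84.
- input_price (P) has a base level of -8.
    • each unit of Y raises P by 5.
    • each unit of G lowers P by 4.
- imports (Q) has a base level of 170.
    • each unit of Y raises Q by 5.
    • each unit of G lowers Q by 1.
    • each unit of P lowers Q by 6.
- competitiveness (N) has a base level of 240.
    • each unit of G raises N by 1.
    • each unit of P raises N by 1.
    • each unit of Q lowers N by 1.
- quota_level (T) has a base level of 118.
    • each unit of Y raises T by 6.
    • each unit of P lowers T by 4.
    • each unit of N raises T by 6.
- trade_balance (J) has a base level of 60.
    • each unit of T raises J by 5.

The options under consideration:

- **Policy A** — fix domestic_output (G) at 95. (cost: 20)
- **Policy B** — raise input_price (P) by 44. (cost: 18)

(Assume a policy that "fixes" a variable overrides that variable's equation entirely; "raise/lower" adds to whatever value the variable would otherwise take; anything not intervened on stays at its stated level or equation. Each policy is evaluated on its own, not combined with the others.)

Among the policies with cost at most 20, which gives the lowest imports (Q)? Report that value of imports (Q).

211

Policy A (G := 95):
  Y = 67
  G = 95
  P = -8 + 5·67 − 4·95 = -53
  Q = 170 + 5·67 − 95 − 6·(-53) = 728
Policy B (P + 44):
  Y = 67
  G = 84
  P = -8 + 5·67 − 4·84 (+44 from intervention) = 35
  Q = 170 + 5·67 − 84 − 6·35 = 211
Comparing — Policy A: Q=728, Policy B: Q=211. Lowest is 211 (Policy B).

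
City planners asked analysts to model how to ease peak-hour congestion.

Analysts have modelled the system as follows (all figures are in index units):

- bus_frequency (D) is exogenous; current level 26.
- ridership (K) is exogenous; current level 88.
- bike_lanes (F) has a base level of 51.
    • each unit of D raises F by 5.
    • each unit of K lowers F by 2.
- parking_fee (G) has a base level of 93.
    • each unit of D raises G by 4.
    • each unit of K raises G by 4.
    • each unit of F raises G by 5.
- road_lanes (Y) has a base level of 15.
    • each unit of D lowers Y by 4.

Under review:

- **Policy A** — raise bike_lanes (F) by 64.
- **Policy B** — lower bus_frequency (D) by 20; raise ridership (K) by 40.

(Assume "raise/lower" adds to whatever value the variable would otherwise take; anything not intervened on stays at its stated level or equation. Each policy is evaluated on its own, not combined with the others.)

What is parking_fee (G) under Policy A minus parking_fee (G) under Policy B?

Policy A (F + 64):
  D = 26
  K = 88
  F = 51 + 5·26 − 2·88 (+64 from intervention) = 69
  G = 93 + 4·26 + 4·88 + 5·69 = 894
Policy B (D − 20, K + 40):
  D = 26 − 20 = 6
  K = 88 + 40 = 128
  F = 51 + 5·6 − 2·128 = -175
  G = 93 + 4·6 + 4·128 + 5·(-175) = -246
G: 894 − (-246) = 1140

1140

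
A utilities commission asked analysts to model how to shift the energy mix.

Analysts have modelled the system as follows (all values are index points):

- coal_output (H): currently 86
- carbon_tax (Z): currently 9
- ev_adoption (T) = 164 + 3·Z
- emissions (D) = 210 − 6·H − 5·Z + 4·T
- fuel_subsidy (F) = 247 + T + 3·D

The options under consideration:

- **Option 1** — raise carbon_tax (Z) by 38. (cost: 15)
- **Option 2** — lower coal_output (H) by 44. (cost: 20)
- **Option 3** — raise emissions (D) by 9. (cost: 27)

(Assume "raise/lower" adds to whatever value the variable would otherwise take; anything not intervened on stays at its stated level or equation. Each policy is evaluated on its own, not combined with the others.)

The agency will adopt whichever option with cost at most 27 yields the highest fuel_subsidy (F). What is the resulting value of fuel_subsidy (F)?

2589

Option 1 (Z + 38):
  H = 86
  Z = 9 + 38 = 47
  T = 164 + 3·47 = 305
  D = 210 − 6·86 − 5·47 + 4·305 = 679
  F = 247 + 305 + 3·679 = 2589
Option 2 (H − 44):
  H = 86 − 44 = 42
  Z = 9
  T = 164 + 3·9 = 191
  D = 210 − 6·42 − 5·9 + 4·191 = 677
  F = 247 + 191 + 3·677 = 2469
Option 3 (D + 9):
  H = 86
  Z = 9
  T = 164 + 3·9 = 191
  D = 210 − 6·86 − 5·9 + 4·191 (+9 from intervention) = 422
  F = 247 + 191 + 3·422 = 1704
Comparing — Option 1: F=2589, Option 2: F=2469, Option 3: F=1704. Highest is 2589 (Option 1).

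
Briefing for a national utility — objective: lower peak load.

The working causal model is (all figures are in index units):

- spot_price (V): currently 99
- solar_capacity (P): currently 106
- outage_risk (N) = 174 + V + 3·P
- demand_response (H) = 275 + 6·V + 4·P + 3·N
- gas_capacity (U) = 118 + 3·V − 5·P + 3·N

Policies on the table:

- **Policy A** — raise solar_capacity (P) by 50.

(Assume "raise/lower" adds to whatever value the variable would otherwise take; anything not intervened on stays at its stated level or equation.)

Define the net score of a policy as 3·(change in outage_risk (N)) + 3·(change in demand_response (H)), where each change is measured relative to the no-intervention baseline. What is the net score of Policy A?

2400

Baseline:
  V = 99
  P = 106
  N = 174 + 99 + 3·106 = 591
  H = 275 + 6·99 + 4·106 + 3·591 = 3066
Policy A (P + 50):
  V = 99
  P = 106 + 50 = 156
  N = 174 + 99 + 3·156 = 741
  H = 275 + 6·99 + 4·156 + 3·741 = 3716
ΔN = 741 − 591 = 150; ΔH = 3716 − 3066 = 650
Score = 3·150 + 3·650 = 2400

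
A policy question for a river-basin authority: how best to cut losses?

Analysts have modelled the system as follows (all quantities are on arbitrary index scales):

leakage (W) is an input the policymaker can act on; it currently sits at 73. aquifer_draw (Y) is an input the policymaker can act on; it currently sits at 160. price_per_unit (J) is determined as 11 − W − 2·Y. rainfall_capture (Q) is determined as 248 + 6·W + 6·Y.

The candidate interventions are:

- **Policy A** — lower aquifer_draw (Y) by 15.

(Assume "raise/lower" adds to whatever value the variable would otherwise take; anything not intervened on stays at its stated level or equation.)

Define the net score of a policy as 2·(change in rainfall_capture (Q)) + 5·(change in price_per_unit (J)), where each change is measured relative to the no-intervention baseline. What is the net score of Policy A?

-30

Baseline:
  W = 73
  Y = 160
  J = 11 − 73 − 2·160 = -382
  Q = 248 + 6·73 + 6·160 = 1646
Policy A (Y − 15):
  W = 73
  Y = 160 − 15 = 145
  J = 11 − 73 − 2·145 = -352
  Q = 248 + 6·73 + 6·145 = 1556
ΔQ = 1556 − 1646 = -90; ΔJ = -352 − (-382) = 30
Score = 2·(-90) + 5·30 = -30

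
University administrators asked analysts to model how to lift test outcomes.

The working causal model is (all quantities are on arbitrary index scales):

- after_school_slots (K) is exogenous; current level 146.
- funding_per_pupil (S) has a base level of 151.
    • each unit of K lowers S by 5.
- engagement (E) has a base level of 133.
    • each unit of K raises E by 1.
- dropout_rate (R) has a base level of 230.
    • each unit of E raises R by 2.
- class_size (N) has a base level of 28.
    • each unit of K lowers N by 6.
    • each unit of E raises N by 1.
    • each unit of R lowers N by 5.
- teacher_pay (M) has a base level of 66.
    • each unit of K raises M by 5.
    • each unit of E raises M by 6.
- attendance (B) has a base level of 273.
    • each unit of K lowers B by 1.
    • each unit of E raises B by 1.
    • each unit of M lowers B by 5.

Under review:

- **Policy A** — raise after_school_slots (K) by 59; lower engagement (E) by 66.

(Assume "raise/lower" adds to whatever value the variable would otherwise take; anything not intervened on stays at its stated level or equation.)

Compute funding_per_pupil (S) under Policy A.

-874

Policy A (K + 59, E − 66):
  K = 146 + 59 = 205
  S = 151 − 5·205 = -874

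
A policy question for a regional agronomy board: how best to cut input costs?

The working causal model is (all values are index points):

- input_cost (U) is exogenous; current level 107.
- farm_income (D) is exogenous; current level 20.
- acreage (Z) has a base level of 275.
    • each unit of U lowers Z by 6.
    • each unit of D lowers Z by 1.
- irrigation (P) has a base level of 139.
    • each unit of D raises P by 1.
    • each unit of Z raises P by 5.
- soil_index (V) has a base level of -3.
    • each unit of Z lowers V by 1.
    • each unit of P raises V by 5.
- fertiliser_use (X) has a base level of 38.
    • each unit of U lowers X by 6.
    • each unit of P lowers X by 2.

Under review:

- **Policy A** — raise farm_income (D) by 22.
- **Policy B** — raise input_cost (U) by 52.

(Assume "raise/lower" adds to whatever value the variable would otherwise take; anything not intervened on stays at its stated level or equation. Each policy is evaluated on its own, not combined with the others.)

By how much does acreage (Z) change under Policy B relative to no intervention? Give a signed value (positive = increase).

-312

Baseline:
  U = 107
  D = 20
  Z = 275 − 6·107 − 20 = -387
Policy B (U + 52):
  U = 107 + 52 = 159
  D = 20
  Z = 275 − 6·159 − 20 = -699
Change in Z: -699 − (-387) = -312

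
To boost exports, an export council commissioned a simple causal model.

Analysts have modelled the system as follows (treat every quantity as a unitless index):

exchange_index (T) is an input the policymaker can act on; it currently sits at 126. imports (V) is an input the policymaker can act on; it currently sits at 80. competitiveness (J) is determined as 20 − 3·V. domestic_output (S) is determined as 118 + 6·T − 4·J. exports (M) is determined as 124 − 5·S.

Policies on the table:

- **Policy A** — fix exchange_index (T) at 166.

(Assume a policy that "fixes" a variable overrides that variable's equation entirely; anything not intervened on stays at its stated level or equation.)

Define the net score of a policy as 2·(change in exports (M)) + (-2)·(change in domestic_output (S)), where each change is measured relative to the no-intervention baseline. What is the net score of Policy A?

Baseline:
  T = 126
  V = 80
  J = 20 − 3·80 = -220
  S = 118 + 6·126 − 4·(-220) = 1754
  M = 124 − 5·1754 = -8646
Policy A (T := 166):
  T = 166
  V = 80
  J = 20 − 3·80 = -220
  S = 118 + 6·166 − 4·(-220) = 1994
  M = 124 − 5·1994 = -9846
ΔM = -9846 − (-8646) = -1200; ΔS = 1994 − 1754 = 240
Score = 2·(-1200) + (-2)·240 = -2880

-2880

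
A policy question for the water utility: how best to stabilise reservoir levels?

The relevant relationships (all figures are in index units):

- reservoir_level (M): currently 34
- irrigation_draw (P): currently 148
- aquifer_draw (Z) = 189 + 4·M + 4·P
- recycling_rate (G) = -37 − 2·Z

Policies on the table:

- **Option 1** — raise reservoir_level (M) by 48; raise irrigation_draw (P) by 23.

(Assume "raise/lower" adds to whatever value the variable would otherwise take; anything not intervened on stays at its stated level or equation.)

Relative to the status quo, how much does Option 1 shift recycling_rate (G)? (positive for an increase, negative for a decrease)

-568

Baseline:
  M = 34
  P = 148
  Z = 189 + 4·34 + 4·148 = 917
  G = -37 − 2·917 = -1871
Option 1 (M + 48, P + 23):
  M = 34 + 48 = 82
  P = 148 + 23 = 171
  Z = 189 + 4·82 + 4·171 = 1201
  G = -37 − 2·1201 = -2439
Change in G: -2439 − (-1871) = -568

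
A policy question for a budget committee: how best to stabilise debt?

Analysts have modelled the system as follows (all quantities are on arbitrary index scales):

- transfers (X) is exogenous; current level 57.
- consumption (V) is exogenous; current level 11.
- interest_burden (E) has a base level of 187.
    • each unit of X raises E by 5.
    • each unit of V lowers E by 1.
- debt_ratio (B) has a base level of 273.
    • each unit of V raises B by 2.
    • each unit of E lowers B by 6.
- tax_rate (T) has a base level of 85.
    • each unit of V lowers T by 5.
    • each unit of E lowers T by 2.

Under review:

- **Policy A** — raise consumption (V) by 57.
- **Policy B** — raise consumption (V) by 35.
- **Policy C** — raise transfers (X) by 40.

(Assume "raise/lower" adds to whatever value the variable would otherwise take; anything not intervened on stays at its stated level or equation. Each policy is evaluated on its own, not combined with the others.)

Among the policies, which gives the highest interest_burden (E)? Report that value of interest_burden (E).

661

Policy A (V + 57):
  X = 57
  V = 11 + 57 = 68
  E = 187 + 5·57 − 68 = 404
Policy B (V + 35):
  X = 57
  V = 11 + 35 = 46
  E = 187 + 5·57 − 46 = 426
Policy C (X + 40):
  X = 57 + 40 = 97
  V = 11
  E = 187 + 5·97 − 11 = 661
Comparing — Policy A: E=404, Policy B: E=426, Policy C: E=661. Highest is 661 (Policy C).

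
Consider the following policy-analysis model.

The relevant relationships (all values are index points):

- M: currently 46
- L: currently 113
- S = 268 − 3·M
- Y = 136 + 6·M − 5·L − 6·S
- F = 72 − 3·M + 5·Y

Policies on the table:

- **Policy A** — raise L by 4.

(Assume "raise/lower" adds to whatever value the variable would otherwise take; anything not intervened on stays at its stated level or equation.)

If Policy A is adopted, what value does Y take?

Policy A (L + 4):
  M = 46
  L = 113 + 4 = 117
  S = 268 − 3·46 = 130
  Y = 136 + 6·46 − 5·117 − 6·130 = -953

-953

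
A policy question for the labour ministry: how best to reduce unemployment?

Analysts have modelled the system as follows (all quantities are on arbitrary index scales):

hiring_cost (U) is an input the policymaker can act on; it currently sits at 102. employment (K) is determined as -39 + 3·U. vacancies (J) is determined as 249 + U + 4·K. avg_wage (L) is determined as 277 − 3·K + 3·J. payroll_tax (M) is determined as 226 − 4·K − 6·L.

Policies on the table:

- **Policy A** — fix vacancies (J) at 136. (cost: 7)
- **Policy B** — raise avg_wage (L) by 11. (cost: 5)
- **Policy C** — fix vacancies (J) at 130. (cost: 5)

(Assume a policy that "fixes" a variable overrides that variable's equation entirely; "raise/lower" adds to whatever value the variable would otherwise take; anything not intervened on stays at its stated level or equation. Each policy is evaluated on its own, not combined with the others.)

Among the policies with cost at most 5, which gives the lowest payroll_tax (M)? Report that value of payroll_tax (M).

-23306

Policy B (L + 11):
  U = 102
  K = -39 + 3·102 = 267
  J = 249 + 102 + 4·267 = 1419
  L = 277 − 3·267 + 3·1419 (+11 from intervention) = 3744
  M = 226 − 4·267 − 6·3744 = -23306
Policy C (J := 130):
  U = 102
  K = -39 + 3·102 = 267
  J = 130
  L = 277 − 3·267 + 3·130 = -134
  M = 226 − 4·267 − 6·(-134) = -38
Comparing — Policy B: M=-23306, Policy C: M=-38. Lowest is -23306 (Policy B).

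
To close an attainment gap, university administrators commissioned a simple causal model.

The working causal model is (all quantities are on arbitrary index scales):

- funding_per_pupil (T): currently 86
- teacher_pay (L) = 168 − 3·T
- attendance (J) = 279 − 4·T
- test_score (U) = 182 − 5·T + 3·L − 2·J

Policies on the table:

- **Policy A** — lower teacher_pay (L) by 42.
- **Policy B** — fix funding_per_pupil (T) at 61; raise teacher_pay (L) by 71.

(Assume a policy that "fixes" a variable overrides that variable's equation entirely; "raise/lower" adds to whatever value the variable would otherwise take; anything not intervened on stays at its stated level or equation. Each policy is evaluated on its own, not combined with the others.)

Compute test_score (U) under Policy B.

-25

Policy B (T := 61, L + 71):
  T = 61
  L = 168 − 3·61 (+71 from intervention) = 56
  J = 279 − 4·61 = 35
  U = 182 − 5·61 + 3·56 − 2·35 = -25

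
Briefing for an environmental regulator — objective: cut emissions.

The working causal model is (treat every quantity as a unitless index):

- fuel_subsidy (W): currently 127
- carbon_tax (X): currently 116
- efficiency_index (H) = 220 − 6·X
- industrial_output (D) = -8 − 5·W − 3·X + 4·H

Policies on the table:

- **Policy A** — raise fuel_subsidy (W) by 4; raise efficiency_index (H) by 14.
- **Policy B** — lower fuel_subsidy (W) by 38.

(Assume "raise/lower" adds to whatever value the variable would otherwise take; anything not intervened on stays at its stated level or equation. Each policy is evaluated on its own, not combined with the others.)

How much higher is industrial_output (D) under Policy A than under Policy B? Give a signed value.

Policy A (W + 4, H + 14):
  W = 127 + 4 = 131
  X = 116
  H = 220 − 6·116 (+14 from intervention) = -462
  D = -8 − 5·131 − 3·116 + 4·(-462) = -2859
Policy B (W − 38):
  W = 127 − 38 = 89
  X = 116
  H = 220 − 6·116 = -476
  D = -8 − 5·89 − 3·116 + 4·(-476) = -2705
D: -2859 − (-2705) = -154

-154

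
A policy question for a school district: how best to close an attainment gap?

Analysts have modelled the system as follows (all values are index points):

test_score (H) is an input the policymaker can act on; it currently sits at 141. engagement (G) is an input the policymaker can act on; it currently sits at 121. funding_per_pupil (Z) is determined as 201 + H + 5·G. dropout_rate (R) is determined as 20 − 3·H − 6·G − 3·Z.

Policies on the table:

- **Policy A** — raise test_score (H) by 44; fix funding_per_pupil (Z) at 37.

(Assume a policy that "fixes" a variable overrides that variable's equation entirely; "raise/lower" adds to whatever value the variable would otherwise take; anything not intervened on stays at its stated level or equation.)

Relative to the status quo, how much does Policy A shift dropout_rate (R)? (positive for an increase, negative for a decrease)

2598

Baseline:
  H = 141
  G = 121
  Z = 201 + 141 + 5·121 = 947
  R = 20 − 3·141 − 6·121 − 3·947 = -3970
Policy A (H + 44, Z := 37):
  H = 141 + 44 = 185
  G = 121
  Z = 37
  R = 20 − 3·185 − 6·121 − 3·37 = -1372
Change in R: -1372 − (-3970) = 2598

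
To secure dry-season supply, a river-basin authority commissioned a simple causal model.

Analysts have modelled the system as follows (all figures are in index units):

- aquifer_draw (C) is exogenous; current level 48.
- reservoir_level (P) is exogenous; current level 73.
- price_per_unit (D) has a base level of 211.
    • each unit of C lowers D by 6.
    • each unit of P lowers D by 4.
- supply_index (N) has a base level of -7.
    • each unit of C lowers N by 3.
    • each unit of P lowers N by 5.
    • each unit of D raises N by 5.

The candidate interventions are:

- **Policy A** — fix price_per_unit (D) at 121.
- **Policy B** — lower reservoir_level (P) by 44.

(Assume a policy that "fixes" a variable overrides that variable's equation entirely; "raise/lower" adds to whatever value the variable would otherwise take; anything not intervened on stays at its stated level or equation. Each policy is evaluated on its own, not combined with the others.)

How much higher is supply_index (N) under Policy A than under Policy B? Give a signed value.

1350

Policy A (D := 121):
  C = 48
  P = 73
  D = 121
  N = -7 − 3·48 − 5·73 + 5·121 = 89
Policy B (P − 44):
  C = 48
  P = 73 − 44 = 29
  D = 211 − 6·48 − 4·29 = -193
  N = -7 − 3·48 − 5·29 + 5·(-193) = -1261
N: 89 − (-1261) = 1350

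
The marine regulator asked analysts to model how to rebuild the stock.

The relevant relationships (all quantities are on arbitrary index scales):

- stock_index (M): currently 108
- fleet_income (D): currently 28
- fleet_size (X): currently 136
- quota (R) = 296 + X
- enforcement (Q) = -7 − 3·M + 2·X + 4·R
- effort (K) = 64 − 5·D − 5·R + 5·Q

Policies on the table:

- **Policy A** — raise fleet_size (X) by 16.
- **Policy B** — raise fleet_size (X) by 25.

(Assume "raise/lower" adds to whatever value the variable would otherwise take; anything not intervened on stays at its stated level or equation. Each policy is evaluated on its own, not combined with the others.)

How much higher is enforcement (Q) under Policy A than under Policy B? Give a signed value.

-54

Policy A (X + 16):
  M = 108
  X = 136 + 16 = 152
  R = 296 + 152 = 448
  Q = -7 − 3·108 + 2·152 + 4·448 = 1765
Policy B (X + 25):
  M = 108
  X = 136 + 25 = 161
  R = 296 + 161 = 457
  Q = -7 − 3·108 + 2·161 + 4·457 = 1819
Q: 1765 − 1819 = -54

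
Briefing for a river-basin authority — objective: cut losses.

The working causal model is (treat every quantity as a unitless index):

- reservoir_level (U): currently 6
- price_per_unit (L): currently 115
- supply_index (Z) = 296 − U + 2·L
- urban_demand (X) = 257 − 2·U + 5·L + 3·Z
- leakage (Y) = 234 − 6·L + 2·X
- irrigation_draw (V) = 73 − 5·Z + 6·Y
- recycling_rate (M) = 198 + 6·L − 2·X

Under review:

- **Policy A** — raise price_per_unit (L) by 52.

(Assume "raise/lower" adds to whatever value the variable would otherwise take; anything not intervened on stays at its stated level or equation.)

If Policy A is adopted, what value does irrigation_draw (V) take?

27769

Policy A (L + 52):
  U = 6
  L = 115 + 52 = 167
  Z = 296 − 6 + 2·167 = 624
  X = 257 − 2·6 + 5·167 + 3·624 = 2952
  Y = 234 − 6·167 + 2·2952 = 5136
  V = 73 − 5·624 + 6·5136 = 27769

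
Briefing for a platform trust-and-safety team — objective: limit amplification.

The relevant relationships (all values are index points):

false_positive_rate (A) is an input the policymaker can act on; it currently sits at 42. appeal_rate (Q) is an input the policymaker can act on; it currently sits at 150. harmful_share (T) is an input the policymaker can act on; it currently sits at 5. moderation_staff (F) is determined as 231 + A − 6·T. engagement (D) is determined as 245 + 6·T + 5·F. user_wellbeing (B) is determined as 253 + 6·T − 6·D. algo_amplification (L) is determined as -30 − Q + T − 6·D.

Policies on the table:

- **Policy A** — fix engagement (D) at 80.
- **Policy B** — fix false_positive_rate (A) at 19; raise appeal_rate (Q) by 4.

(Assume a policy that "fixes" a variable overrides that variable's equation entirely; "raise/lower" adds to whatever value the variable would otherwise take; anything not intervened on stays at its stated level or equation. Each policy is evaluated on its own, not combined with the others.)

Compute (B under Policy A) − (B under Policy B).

Policy A (D := 80):
  A = 42
  T = 5
  F = 231 + 42 − 6·5 = 243
  D = 80
  B = 253 + 6·5 − 6·80 = -197
Policy B (A := 19, Q + 4):
  A = 19
  T = 5
  F = 231 + 19 − 6·5 = 220
  D = 245 + 6·5 + 5·220 = 1375
  B = 253 + 6·5 − 6·1375 = -7967
B: -197 − (-7967) = 7770

7770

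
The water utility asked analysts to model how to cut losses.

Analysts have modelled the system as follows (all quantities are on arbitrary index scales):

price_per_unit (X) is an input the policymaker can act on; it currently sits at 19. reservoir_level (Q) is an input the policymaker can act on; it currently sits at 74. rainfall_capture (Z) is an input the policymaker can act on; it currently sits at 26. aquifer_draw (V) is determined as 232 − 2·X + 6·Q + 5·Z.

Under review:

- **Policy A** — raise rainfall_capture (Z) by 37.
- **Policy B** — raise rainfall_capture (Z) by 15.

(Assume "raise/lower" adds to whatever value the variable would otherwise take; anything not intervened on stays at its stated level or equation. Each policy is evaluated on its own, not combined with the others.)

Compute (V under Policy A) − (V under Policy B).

110

Policy A (Z + 37):
  X = 19
  Q = 74
  Z = 26 + 37 = 63
  V = 232 − 2·19 + 6·74 + 5·63 = 953
Policy B (Z + 15):
  X = 19
  Q = 74
  Z = 26 + 15 = 41
  V = 232 − 2·19 + 6·74 + 5·41 = 843
V: 953 − 843 = 110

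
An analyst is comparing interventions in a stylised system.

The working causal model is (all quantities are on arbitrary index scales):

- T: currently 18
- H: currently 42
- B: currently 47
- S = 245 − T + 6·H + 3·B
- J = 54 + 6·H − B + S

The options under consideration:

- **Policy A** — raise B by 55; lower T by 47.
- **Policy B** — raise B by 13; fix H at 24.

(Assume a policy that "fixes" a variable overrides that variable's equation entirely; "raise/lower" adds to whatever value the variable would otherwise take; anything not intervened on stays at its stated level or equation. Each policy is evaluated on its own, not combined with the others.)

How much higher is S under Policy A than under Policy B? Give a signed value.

Policy A (B + 55, T − 47):
  T = 18 − 47 = -29
  H = 42
  B = 47 + 55 = 102
  S = 245 − (-29) + 6·42 + 3·102 = 832
Policy B (B + 13, H := 24):
  T = 18
  H = 24
  B = 47 + 13 = 60
  S = 245 − 18 + 6·24 + 3·60 = 551
S: 832 − 551 = 281

281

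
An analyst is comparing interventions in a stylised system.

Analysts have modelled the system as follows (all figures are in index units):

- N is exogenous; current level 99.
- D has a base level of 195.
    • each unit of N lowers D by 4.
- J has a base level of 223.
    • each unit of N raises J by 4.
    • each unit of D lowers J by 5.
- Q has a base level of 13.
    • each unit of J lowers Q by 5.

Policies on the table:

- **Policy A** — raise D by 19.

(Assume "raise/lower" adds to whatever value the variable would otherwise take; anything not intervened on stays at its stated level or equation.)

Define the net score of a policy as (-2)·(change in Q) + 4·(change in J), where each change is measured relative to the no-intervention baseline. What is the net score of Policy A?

-1330

Baseline:
  N = 99
  D = 195 − 4·99 = -201
  J = 223 + 4·99 − 5·(-201) = 1624
  Q = 13 − 5·1624 = -8107
Policy A (D + 19):
  N = 99
  D = 195 − 4·99 (+19 from intervention) = -182
  J = 223 + 4·99 − 5·(-182) = 1529
  Q = 13 − 5·1529 = -7632
ΔQ = -7632 − (-8107) = 475; ΔJ = 1529 − 1624 = -95
Score = (-2)·475 + 4·(-95) = -1330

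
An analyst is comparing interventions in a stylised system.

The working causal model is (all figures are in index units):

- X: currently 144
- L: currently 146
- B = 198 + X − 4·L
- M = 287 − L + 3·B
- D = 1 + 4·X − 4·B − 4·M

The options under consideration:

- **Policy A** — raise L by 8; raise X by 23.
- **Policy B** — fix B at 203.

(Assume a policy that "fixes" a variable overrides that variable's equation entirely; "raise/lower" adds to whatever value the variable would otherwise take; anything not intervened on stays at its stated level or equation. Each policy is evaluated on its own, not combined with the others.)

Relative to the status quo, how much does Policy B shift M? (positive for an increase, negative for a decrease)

Baseline:
  X = 144
  L = 146
  B = 198 + 144 − 4·146 = -242
  M = 287 − 146 + 3·(-242) = -585
Policy B (B := 203):
  X = 144
  L = 146
  B = 203
  M = 287 − 146 + 3·203 = 750
Change in M: 750 − (-585) = 1335

1335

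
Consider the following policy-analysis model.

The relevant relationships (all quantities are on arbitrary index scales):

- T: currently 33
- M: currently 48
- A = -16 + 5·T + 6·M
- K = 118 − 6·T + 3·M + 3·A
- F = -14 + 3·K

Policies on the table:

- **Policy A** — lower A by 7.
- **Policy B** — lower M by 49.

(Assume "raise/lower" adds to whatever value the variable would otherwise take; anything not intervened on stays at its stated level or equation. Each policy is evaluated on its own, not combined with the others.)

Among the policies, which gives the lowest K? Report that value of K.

346

Policy A (A − 7):
  T = 33
  M = 48
  A = -16 + 5·33 + 6·48 (−7 from intervention) = 430
  K = 118 − 6·33 + 3·48 + 3·430 = 1354
Policy B (M − 49):
  T = 33
  M = 48 − 49 = -1
  A = -16 + 5·33 + 6·(-1) = 143
  K = 118 − 6·33 + 3·(-1) + 3·143 = 346
Comparing — Policy A: K=1354, Policy B: K=346. Lowest is 346 (Policy B).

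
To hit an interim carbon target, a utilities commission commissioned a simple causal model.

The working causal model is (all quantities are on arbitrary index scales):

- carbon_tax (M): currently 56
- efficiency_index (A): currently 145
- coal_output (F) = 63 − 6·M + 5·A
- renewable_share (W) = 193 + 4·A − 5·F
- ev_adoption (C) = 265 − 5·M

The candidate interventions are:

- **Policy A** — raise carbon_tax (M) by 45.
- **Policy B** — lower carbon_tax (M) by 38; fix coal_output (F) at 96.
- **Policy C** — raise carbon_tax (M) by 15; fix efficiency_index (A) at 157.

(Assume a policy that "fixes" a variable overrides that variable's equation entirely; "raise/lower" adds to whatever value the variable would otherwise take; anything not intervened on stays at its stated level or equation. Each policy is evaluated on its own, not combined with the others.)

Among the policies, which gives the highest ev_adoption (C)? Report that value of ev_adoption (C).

Policy A (M + 45):
  M = 56 + 45 = 101
  C = 265 − 5·101 = -240
Policy B (M − 38, F := 96):
  M = 56 − 38 = 18
  C = 265 − 5·18 = 175
Policy C (M + 15, A := 157):
  M = 56 + 15 = 71
  C = 265 − 5·71 = -90
Comparing — Policy A: C=-240, Policy B: C=175, Policy C: C=-90. Highest is 175 (Policy B).

175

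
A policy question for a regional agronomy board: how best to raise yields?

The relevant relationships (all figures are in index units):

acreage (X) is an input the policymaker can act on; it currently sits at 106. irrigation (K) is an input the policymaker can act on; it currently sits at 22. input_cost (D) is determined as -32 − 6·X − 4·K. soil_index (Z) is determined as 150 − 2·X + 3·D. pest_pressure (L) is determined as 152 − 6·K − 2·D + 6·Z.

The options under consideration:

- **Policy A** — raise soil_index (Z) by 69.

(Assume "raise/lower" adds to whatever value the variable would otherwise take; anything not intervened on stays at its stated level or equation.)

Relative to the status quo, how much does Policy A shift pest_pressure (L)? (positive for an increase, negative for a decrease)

Baseline:
  X = 106
  K = 22
  D = -32 − 6·106 − 4·22 = -756
  Z = 150 − 2·106 + 3·(-756) = -2330
  L = 152 − 6·22 − 2·(-756) + 6·(-2330) = -12448
Policy A (Z + 69):
  X = 106
  K = 22
  D = -32 − 6·106 − 4·22 = -756
  Z = 150 − 2·106 + 3·(-756) (+69 from intervention) = -2261
  L = 152 − 6·22 − 2·(-756) + 6·(-2261) = -12034
Change in L: -12034 − (-12448) = 414

414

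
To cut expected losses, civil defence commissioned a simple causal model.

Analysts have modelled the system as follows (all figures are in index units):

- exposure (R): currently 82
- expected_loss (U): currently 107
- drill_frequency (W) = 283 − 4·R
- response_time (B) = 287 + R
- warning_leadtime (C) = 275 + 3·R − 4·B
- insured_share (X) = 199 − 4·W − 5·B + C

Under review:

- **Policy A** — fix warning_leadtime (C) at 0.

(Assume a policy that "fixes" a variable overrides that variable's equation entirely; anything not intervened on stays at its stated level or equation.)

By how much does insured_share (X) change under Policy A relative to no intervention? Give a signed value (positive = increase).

955

Baseline:
  R = 82
  W = 283 − 4·82 = -45
  B = 287 + 82 = 369
  C = 275 + 3·82 − 4·369 = -955
  X = 199 − 4·(-45) − 5·369 + (-955) = -2421
Policy A (C := 0):
  R = 82
  W = 283 − 4·82 = -45
  B = 287 + 82 = 369
  C = 0
  X = 199 − 4·(-45) − 5·369 + 0 = -1466
Change in X: -1466 − (-2421) = 955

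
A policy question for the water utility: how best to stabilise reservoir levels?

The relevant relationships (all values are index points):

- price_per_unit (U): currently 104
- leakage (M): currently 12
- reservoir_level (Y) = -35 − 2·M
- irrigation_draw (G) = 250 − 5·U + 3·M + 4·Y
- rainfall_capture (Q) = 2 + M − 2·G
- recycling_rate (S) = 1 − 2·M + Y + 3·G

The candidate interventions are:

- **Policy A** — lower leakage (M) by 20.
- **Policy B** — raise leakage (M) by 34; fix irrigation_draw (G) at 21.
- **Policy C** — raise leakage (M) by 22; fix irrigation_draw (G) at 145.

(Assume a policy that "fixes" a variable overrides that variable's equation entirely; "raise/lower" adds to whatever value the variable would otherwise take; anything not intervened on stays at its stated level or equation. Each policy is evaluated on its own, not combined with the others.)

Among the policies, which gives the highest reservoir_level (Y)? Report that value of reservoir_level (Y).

-19

Policy A (M − 20):
  M = 12 − 20 = -8
  Y = -35 − 2·(-8) = -19
Policy B (M + 34, G := 21):
  M = 12 + 34 = 46
  Y = -35 − 2·46 = -127
Policy C (M + 22, G := 145):
  M = 12 + 22 = 34
  Y = -35 − 2·34 = -103
Comparing — Policy A: Y=-19, Policy B: Y=-127, Policy C: Y=-103. Highest is -19 (Policy A).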